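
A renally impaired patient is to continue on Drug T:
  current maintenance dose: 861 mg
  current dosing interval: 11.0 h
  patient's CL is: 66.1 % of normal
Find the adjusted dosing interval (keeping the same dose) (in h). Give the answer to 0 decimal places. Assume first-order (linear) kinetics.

To keep the same average steady-state level, dosing rate must scale with clearance.
CL ratio = 66.1 / 100 = 0.6610
New interval (same dose) = 11.0 / 0.6610 = 16.64 h

17 h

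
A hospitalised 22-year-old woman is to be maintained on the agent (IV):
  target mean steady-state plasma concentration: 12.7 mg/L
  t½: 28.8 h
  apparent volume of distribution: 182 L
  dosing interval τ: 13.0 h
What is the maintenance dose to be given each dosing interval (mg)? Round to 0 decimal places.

723 mg

k = ln2 / t½ = 0.693147 / 28.8 = 0.02407 h⁻¹
CL = k × Vd = 0.02407 × 182 = 4.381 L/h
At steady state, Dose/τ = Css × CL.
Dose = Css × CL × τ = 12.7 × 4.381 × 13.0 = 723.3 mg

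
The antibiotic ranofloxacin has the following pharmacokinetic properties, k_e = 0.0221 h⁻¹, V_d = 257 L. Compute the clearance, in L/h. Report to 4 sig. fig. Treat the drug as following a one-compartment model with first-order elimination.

CL = k × Vd = 0.0221 × 257 = 5.680 L/h

5.680 L/h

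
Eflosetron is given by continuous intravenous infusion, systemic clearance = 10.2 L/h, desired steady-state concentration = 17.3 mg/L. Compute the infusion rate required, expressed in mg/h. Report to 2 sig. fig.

180 mg/h

At steady state, infusion rate R₀ = Css × CL = 17.3 × 10.20 = 176.5 mg/h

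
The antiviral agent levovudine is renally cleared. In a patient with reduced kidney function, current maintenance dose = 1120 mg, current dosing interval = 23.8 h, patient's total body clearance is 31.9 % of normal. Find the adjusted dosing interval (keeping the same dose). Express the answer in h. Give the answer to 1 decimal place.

74.6 h

To keep the same average steady-state level, dosing rate must scale with clearance.
CL ratio = 31.9 / 100 = 0.3190
New interval (same dose) = 23.8 / 0.3190 = 74.61 h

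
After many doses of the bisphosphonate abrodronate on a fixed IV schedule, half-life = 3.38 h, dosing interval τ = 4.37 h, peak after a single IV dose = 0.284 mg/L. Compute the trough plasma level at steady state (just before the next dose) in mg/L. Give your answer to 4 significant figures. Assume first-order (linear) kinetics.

0.1958 mg/L

k = ln2 / t½ = 0.693147 / 3.38 = 0.2051 h⁻¹
e^(−kτ) = e^(−0.2051 × 4.37) = 0.4081
Accumulation ratio R = 1 / (1 − e^(−kτ)) = 1 / (1 − 0.4081) = 1.689
Steady-state trough = C₀ × R × e^(−kτ) = 0.284 × 1.689 × 0.4081 = 0.1958 mg/L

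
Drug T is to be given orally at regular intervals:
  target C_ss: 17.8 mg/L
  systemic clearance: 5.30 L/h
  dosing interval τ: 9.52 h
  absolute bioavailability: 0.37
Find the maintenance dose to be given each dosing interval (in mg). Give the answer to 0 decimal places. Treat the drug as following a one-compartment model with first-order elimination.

2427 mg

At steady state, F × (Dose/τ) = Css × CL.
Dose = Css × CL × τ / F = 17.8 × 5.300 × 9.52 / 0.37 = 2427 mg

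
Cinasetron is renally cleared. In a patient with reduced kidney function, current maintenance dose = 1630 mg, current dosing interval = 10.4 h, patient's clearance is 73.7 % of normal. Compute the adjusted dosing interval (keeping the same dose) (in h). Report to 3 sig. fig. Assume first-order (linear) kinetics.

To keep the same average steady-state level, dosing rate must scale with clearance.
CL ratio = 73.7 / 100 = 0.7370
New interval (same dose) = 10.4 / 0.7370 = 14.11 h

14.1 h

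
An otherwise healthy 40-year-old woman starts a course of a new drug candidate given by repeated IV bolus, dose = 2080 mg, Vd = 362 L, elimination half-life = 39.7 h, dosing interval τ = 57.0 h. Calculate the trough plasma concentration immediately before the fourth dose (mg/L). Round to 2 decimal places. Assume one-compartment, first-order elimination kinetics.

C₀ per dose = Dose / Vd = 2080 / 362 = 5.746 mg/L
k = ln2 / t½ = 0.693147 / 39.7 = 0.01746 h⁻¹
Fraction remaining after one interval: r = e^(−kτ) = e^(−0.01746 × 57.0) = 0.3696
Before dose 4, 3 doses have been given (aged 1τ, 2τ, 3τ).
C_trough = C₀ × (r + r² + … + r^3) = C₀ × r(1−r^3)/(1−r)
        = 5.746 × 0.3696 × (1 − 0.05049) / (1 − 0.3696) = 3.199 mg/L

3.20 mg/L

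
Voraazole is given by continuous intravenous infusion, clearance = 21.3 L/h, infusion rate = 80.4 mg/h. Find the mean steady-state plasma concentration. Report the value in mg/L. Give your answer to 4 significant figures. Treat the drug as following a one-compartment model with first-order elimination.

3.775 mg/L

At steady state Css = R₀ / CL = 80.4 / 21.30 = 3.775 mg/L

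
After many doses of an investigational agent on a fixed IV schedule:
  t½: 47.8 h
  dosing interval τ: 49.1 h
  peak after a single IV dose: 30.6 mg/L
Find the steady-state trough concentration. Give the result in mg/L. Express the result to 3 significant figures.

29.5 mg/L

k = ln2 / t½ = 0.693147 / 47.8 = 0.01450 h⁻¹
e^(−kτ) = e^(−0.01450 × 49.1) = 0.4907
Accumulation ratio R = 1 / (1 − e^(−kτ)) = 1 / (1 − 0.4907) = 1.963
Steady-state trough = C₀ × R × e^(−kτ) = 30.6 × 1.963 × 0.4907 = 29.48 mg/L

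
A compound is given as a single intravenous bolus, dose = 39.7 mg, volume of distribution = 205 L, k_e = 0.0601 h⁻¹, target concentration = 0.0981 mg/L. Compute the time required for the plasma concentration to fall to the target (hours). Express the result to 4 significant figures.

C₀ = Dose / Vd = 39.70 / 205 = 0.1937 mg/L
t = ln(C₀ / C) / k = ln(0.1937 / 0.0981) / 0.06010
  = ln(1.975) / 0.06010 = 0.6806 / 0.06010 = 11.32 h

11.32 h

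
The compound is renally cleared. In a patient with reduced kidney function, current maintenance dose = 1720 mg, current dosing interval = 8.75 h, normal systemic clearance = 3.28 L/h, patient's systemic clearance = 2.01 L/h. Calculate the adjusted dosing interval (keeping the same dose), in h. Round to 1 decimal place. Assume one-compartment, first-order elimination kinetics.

To keep the same average steady-state level, dosing rate must scale with clearance.
CL ratio = 2.01 / 3.28 = 0.6128
New interval (same dose) = 8.75 / 0.6128 = 14.28 h

14.3 h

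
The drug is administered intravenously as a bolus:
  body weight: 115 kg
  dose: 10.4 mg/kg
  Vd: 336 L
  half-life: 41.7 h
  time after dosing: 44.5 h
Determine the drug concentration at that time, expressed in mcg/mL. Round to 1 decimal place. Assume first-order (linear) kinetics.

Total dose = 10.4 × 115 = 1196 mg
C₀ = Dose / Vd = 1196 / 336 = 3.560 mg/L
k = ln2 / t½ = 0.693147 / 41.7 = 0.01662 h⁻¹
C = C₀ · e^(−k·t) = 3.560 × e^(−0.01662 × 44.5)
  = 3.560 × 0.4773 = 1.699 mg/L
(1.699 mg/L = 1.699 mcg/mL)

1.7 mcg/mL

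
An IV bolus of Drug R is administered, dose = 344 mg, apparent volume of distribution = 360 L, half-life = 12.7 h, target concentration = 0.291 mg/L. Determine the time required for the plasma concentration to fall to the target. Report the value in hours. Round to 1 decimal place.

21.8 h

C₀ = Dose / Vd = 344.0 / 360 = 0.9556 mg/L
k = ln2 / t½ = 0.693147 / 12.7 = 0.05458 h⁻¹
t = ln(C₀ / C) / k = ln(0.9556 / 0.291) / 0.05458
  = ln(3.284) / 0.05458 = 1.189 / 0.05458 = 21.78 h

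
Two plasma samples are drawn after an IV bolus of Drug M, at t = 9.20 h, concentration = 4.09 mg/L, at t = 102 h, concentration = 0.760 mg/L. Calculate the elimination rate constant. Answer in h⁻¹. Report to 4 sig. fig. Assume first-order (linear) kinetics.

k = ln(C₁/C₂) / (t₂ − t₁) = ln(4.09/0.760) / (102 − 9.20)
  = 1.683 / 92.80 = 0.01814 h⁻¹

0.01814 h⁻¹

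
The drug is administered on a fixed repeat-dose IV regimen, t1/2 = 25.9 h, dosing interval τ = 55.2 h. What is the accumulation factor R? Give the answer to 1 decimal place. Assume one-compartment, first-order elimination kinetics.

1.3

k = ln2 / t½ = 0.693147 / 25.9 = 0.02676 h⁻¹
e^(−kτ) = e^(−0.02676 × 55.2) = 0.2283
Accumulation ratio R = 1 / (1 − e^(−kτ)) = 1 / (1 − 0.2283) = 1.296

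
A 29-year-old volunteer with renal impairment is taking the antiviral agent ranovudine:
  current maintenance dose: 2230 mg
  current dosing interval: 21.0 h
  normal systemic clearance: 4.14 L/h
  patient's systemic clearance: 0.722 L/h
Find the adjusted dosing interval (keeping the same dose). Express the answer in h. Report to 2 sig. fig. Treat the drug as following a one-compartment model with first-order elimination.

120 h

To keep the same average steady-state level, dosing rate must scale with clearance.
CL ratio = 0.722 / 4.14 = 0.1744
New interval (same dose) = 21.0 / 0.1744 = 120.4 h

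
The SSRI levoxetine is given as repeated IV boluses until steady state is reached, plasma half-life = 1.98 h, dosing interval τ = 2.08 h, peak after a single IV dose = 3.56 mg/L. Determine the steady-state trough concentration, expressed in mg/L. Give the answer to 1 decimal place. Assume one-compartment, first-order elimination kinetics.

3.3 mg/L

k = ln2 / t½ = 0.693147 / 1.98 = 0.3501 h⁻¹
e^(−kτ) = e^(−0.3501 × 2.08) = 0.4828
Accumulation ratio R = 1 / (1 − e^(−kτ)) = 1 / (1 − 0.4828) = 1.933
Steady-state trough = C₀ × R × e^(−kτ) = 3.56 × 1.933 × 0.4828 = 3.322 mg/L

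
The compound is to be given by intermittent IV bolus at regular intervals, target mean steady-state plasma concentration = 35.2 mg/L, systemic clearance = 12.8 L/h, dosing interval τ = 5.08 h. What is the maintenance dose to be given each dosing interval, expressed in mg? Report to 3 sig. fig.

2290 mg

At steady state, Dose/τ = Css × CL.
Dose = Css × CL × τ = 35.2 × 12.80 × 5.08 = 2289 mg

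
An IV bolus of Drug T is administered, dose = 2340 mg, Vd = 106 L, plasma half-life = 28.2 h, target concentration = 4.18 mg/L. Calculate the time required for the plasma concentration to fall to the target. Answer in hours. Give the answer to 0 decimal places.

C₀ = Dose / Vd = 2340 / 106 = 22.08 mg/L
k = ln2 / t½ = 0.693147 / 28.2 = 0.02458 h⁻¹
t = ln(C₀ / C) / k = ln(22.08 / 4.18) / 0.02458
  = ln(5.282) / 0.02458 = 1.664 / 0.02458 = 67.70 h

68 h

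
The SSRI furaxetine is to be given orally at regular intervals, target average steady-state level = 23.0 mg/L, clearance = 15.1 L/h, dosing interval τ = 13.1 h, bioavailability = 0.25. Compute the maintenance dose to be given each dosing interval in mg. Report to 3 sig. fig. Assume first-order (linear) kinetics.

At steady state, F × (Dose/τ) = Css × CL.
Dose = Css × CL × τ / F = 23.0 × 15.10 × 13.1 / 0.25 = 18200 mg

18200 mg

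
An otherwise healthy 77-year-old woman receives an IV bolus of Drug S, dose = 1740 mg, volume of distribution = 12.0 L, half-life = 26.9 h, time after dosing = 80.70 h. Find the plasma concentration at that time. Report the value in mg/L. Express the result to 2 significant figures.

18 mg/L

C₀ = Dose / Vd = 1740 / 12.0 = 145.0 mg/L
k = ln2 / t½ = 0.693147 / 26.9 = 0.02577 h⁻¹
t / t½ = 80.70 / 26.9 = 3 half-lives
C = C₀ × (1/2)^3 = 145.0 × 0.1250 = 18.13 mg/L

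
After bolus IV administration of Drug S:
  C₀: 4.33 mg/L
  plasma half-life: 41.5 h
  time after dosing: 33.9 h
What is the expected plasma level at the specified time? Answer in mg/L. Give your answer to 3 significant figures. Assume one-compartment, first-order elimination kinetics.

2.46 mg/L

k = ln2 / t½ = 0.693147 / 41.5 = 0.01670 h⁻¹
C = C₀ · e^(−k·t) = 4.330 × e^(−0.01670 × 33.9)
  = 4.330 × 0.5677 = 2.458 mg/L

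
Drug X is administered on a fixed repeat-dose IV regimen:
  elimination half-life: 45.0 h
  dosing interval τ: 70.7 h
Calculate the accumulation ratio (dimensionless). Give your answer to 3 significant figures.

1.51

k = ln2 / t½ = 0.693147 / 45.0 = 0.01540 h⁻¹
e^(−kτ) = e^(−0.01540 × 70.7) = 0.3366
Accumulation ratio R = 1 / (1 − e^(−kτ)) = 1 / (1 − 0.3366) = 1.507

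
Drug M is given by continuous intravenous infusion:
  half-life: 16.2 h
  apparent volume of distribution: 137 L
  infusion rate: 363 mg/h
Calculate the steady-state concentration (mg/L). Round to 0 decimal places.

k = ln2 / t½ = 0.693147 / 16.2 = 0.04279 h⁻¹
CL = k × Vd = 0.04279 × 137 = 5.862 L/h
At steady state Css = R₀ / CL = 363 / 5.862 = 61.92 mg/L

62 mg/L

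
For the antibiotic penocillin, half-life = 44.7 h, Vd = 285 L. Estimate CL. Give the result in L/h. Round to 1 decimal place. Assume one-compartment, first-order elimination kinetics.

k = ln2 / t½ = 0.693147 / 44.7 = 0.01551 h⁻¹
CL = k × Vd = 0.01551 × 285 = 4.420 L/h

4.4 L/h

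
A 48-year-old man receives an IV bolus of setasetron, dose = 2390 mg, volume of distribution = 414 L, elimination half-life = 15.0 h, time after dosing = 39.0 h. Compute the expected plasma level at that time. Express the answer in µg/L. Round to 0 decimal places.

C₀ = Dose / Vd = 2390 / 414 = 5.773 mg/L
k = ln2 / t½ = 0.693147 / 15.0 = 0.04621 h⁻¹
C = C₀ · e^(−k·t) = 5.773 × e^(−0.04621 × 39.0)
  = 5.773 × 0.1649 = 0.9520 mg/L
Convert: 0.9520 mg/L × 1000 = 952.0 µg/L

952 µg/L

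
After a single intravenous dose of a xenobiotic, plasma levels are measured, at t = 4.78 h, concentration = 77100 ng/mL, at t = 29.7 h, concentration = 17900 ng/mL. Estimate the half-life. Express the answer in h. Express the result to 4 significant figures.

k = ln(C₁/C₂) / (t₂ − t₁) = ln(77100/17900) / (29.7 − 4.78)
  = 1.460 / 24.92 = 0.05859 h⁻¹
t½ = ln2 / k = 0.693147 / 0.05859 = 11.83 h

11.83 h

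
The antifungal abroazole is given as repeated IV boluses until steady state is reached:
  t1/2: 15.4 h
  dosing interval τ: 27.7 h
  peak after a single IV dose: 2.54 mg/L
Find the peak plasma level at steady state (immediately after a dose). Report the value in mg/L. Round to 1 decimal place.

3.6 mg/L

k = ln2 / t½ = 0.693147 / 15.4 = 0.04501 h⁻¹
e^(−kτ) = e^(−0.04501 × 27.7) = 0.2874
Accumulation ratio R = 1 / (1 − e^(−kτ)) = 1 / (1 − 0.2874) = 1.403
Steady-state peak = C₀ × R = 2.54 × 1.403 = 3.564 mg/L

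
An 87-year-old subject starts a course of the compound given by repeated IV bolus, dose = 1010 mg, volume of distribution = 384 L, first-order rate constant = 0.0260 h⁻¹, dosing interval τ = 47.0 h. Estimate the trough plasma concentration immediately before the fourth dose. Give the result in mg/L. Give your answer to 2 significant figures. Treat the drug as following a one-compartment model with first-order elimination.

C₀ per dose = Dose / Vd = 1010 / 384 = 2.630 mg/L
Fraction remaining after one interval: r = e^(−kτ) = e^(−0.02600 × 47.0) = 0.2946
Before dose 4, 3 doses have been given (aged 1τ, 2τ, 3τ).
C_trough = C₀ × (r + r² + … + r^3) = C₀ × r(1−r^3)/(1−r)
        = 2.630 × 0.2946 × (1 − 0.02557) / (1 − 0.2946) = 1.070 mg/L

1.1 mg/L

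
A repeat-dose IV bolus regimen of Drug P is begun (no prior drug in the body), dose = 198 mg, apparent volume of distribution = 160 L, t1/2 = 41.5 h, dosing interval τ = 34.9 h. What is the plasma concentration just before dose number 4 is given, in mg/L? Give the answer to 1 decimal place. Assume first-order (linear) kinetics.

1.3 mg/L

C₀ per dose = Dose / Vd = 198 / 160 = 1.238 mg/L
k = ln2 / t½ = 0.693147 / 41.5 = 0.01670 h⁻¹
Fraction remaining after one interval: r = e^(−kτ) = e^(−0.01670 × 34.9) = 0.5583
Before dose 4, 3 doses have been given (aged 1τ, 2τ, 3τ).
C_trough = C₀ × (r + r² + … + r^3) = C₀ × r(1−r^3)/(1−r)
        = 1.238 × 0.5583 × (1 − 0.1740) / (1 − 0.5583) = 1.293 mg/L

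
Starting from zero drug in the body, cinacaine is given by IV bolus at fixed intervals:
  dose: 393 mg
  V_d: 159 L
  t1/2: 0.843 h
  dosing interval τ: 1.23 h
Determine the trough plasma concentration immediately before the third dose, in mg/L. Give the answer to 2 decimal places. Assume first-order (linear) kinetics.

1.23 mg/L

C₀ per dose = Dose / Vd = 393 / 159 = 2.472 mg/L
k = ln2 / t½ = 0.693147 / 0.843 = 0.8222 h⁻¹
Fraction remaining after one interval: r = e^(−kτ) = e^(−0.8222 × 1.23) = 0.3637
Before dose 3, 2 doses have been given (aged 1τ, 2τ).
C_trough = C₀ × (r + r²) = 2.472 × (0.3637 + 0.1323) = 1.226 mg/L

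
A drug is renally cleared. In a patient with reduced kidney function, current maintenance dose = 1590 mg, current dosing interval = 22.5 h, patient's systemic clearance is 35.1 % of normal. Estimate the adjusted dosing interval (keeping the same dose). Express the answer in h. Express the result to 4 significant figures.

64.10 h

To keep the same average steady-state level, dosing rate must scale with clearance.
CL ratio = 35.1 / 100 = 0.3510
New interval (same dose) = 22.5 / 0.3510 = 64.10 h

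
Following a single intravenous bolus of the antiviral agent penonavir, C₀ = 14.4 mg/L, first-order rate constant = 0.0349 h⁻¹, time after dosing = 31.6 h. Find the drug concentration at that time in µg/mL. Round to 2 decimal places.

4.78 µg/mL

C = C₀ · e^(−k·t) = 14.40 × e^(−0.03490 × 31.6)
  = 14.40 × 0.3319 = 4.779 mg/L
(4.779 mg/L = 4.779 µg/mL)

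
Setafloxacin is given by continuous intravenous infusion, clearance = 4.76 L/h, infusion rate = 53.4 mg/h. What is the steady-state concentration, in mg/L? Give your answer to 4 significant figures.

11.22 mg/L

At steady state Css = R₀ / CL = 53.4 / 4.760 = 11.22 mg/L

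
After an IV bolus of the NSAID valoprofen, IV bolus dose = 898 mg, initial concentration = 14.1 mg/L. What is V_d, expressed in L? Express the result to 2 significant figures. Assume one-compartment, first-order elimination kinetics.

Vd = Dose / C₀ = 898.0 / 14.1 = 63.69 L

64 L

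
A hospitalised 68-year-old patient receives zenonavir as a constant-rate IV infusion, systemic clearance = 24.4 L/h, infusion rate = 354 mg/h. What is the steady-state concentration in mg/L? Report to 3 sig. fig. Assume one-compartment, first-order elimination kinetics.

14.5 mg/L

At steady state Css = R₀ / CL = 354 / 24.40 = 14.51 mg/L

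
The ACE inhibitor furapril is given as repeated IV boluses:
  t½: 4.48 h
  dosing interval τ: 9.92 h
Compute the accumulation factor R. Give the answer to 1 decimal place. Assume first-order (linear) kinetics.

1.3

k = ln2 / t½ = 0.693147 / 4.48 = 0.1547 h⁻¹
e^(−kτ) = e^(−0.1547 × 9.92) = 0.2155
Accumulation ratio R = 1 / (1 − e^(−kτ)) = 1 / (1 − 0.2155) = 1.275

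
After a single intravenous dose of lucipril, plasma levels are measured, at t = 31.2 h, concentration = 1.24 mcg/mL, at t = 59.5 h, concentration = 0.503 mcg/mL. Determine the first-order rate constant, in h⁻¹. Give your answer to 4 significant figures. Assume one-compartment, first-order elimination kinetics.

k = ln(C₁/C₂) / (t₂ − t₁) = ln(1.24/0.503) / (59.5 − 31.2)
  = 0.9023 / 28.30 = 0.03188 h⁻¹

0.03188 h⁻¹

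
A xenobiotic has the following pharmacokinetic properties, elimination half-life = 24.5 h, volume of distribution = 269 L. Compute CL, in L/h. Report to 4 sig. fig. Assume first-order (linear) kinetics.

7.610 L/h

k = ln2 / t½ = 0.693147 / 24.5 = 0.02829 h⁻¹
CL = k × Vd = 0.02829 × 269 = 7.610 L/h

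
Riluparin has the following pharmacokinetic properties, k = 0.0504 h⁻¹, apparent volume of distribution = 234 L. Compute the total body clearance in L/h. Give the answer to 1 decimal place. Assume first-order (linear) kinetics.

CL = k × Vd = 0.0504 × 234 = 11.79 L/h

11.8 L/h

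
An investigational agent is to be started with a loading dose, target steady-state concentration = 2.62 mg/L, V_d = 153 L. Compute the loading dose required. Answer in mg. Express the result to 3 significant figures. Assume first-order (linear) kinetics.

LD = Css × Vd = 2.62 × 153 = 400.9 mg

401 mg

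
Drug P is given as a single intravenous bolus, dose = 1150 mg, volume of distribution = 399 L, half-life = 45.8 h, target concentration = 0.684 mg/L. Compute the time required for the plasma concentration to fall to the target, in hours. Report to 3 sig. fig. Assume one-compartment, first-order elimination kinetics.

95.0 h

C₀ = Dose / Vd = 1150 / 399 = 2.882 mg/L
k = ln2 / t½ = 0.693147 / 45.8 = 0.01513 h⁻¹
t = ln(C₀ / C) / k = ln(2.882 / 0.684) / 0.01513
  = ln(4.213) / 0.01513 = 1.438 / 0.01513 = 95.04 h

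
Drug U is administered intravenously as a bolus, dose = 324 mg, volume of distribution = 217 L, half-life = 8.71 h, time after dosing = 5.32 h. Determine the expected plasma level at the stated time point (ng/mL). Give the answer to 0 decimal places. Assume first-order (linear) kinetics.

C₀ = Dose / Vd = 324.0 / 217 = 1.493 mg/L
k = ln2 / t½ = 0.693147 / 8.71 = 0.07958 h⁻¹
C = C₀ · e^(−k·t) = 1.493 × e^(−0.07958 × 5.32)
  = 1.493 × 0.6548 = 0.9776 mg/L
Convert: 0.9776 mg/L × 1000 = 977.6 ng/mL

978 ng/mL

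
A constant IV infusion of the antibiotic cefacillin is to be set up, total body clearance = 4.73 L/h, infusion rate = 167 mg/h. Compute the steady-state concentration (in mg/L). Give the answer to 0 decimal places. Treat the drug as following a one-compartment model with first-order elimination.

35 mg/L

At steady state Css = R₀ / CL = 167 / 4.730 = 35.31 mg/L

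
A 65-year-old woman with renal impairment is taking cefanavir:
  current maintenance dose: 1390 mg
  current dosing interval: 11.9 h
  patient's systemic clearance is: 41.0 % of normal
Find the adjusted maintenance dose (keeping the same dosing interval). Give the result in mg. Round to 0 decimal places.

To keep the same average steady-state level, dosing rate must scale with clearance.
CL ratio = 41.0 / 100 = 0.4100
New dose (same interval) = 1390 × 0.4100 = 569.9 mg

570 mg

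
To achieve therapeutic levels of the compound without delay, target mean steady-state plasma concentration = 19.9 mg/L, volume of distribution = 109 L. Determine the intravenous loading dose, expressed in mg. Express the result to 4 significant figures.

2169 mg

LD = Css × Vd = 19.9 × 109 = 2169 mg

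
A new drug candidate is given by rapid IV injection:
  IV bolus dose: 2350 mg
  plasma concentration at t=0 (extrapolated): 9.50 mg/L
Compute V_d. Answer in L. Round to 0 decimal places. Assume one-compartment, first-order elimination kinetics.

247 L

Vd = Dose / C₀ = 2350 / 9.50 = 247.4 L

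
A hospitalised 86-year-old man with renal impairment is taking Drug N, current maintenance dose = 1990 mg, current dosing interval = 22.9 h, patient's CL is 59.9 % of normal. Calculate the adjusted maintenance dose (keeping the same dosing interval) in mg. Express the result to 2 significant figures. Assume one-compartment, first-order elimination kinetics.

1200 mg

To keep the same average steady-state level, dosing rate must scale with clearance.
CL ratio = 59.9 / 100 = 0.5990
New dose (same interval) = 1990 × 0.5990 = 1192 mg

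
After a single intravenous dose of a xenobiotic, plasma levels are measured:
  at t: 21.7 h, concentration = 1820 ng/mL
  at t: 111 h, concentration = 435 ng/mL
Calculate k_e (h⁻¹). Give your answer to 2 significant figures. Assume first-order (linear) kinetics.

0.016 h⁻¹

k = ln(C₁/C₂) / (t₂ − t₁) = ln(1820/435) / (111 − 21.7)
  = 1.431 / 89.30 = 0.01602 h⁻¹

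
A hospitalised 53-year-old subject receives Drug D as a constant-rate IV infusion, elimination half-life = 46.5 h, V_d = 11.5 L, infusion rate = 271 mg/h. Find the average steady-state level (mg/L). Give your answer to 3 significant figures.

k = ln2 / t½ = 0.693147 / 46.5 = 0.01491 h⁻¹
CL = k × Vd = 0.01491 × 11.5 = 0.1715 L/h
At steady state Css = R₀ / CL = 271 / 0.1715 = 1580 mg/L

1580 mg/L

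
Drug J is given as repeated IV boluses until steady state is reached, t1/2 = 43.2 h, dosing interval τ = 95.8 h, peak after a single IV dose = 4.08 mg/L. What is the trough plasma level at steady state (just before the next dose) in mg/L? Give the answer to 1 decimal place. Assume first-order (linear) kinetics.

k = ln2 / t½ = 0.693147 / 43.2 = 0.01605 h⁻¹
e^(−kτ) = e^(−0.01605 × 95.8) = 0.2149
Accumulation ratio R = 1 / (1 − e^(−kτ)) = 1 / (1 − 0.2149) = 1.274
Steady-state trough = C₀ × R × e^(−kτ) = 4.08 × 1.274 × 0.2149 = 1.117 mg/L

1.1 mg/L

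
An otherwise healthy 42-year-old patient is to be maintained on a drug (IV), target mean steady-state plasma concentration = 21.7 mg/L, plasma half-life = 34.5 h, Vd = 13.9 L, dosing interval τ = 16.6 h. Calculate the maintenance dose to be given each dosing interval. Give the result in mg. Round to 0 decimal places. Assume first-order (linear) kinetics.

k = ln2 / t½ = 0.693147 / 34.5 = 0.02009 h⁻¹
CL = k × Vd = 0.02009 × 13.9 = 0.2793 L/h
At steady state, Dose/τ = Css × CL.
Dose = Css × CL × τ = 21.7 × 0.2793 × 16.6 = 100.6 mg

101 mg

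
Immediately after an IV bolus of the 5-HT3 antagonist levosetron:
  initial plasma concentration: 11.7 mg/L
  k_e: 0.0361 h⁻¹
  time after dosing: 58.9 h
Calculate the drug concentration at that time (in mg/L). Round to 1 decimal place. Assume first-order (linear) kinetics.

C = C₀ · e^(−k·t) = 11.70 × e^(−0.03610 × 58.9)
  = 11.70 × 0.1193 = 1.396 mg/L

1.4 mg/L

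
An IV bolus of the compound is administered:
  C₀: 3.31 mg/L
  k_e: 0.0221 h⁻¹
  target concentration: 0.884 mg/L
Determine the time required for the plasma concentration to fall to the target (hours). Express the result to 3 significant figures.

t = ln(C₀ / C) / k = ln(3.310 / 0.884) / 0.02210
  = ln(3.744) / 0.02210 = 1.320 / 0.02210 = 59.73 h

59.7 h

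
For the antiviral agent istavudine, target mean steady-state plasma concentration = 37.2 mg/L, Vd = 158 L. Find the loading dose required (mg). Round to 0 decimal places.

LD = Css × Vd = 37.2 × 158 = 5878 mg

5878 mg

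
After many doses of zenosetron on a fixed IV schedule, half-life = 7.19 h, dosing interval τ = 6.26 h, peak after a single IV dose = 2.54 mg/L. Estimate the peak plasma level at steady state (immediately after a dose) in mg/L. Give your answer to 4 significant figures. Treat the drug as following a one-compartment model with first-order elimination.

k = ln2 / t½ = 0.693147 / 7.19 = 0.09640 h⁻¹
e^(−kτ) = e^(−0.09640 × 6.26) = 0.5469
Accumulation ratio R = 1 / (1 − e^(−kτ)) = 1 / (1 − 0.5469) = 2.207
Steady-state peak = C₀ × R = 2.54 × 2.207 = 5.606 mg/L

5.606 mg/L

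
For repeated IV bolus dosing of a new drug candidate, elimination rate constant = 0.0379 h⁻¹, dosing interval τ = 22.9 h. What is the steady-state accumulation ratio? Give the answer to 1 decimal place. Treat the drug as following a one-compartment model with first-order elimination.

1.7

e^(−kτ) = e^(−0.03790 × 22.9) = 0.4198
Accumulation ratio R = 1 / (1 − e^(−kτ)) = 1 / (1 − 0.4198) = 1.724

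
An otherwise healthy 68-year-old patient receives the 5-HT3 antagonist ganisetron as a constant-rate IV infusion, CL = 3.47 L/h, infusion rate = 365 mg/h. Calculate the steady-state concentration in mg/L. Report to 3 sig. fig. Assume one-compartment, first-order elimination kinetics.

At steady state Css = R₀ / CL = 365 / 3.470 = 105.2 mg/L

105 mg/L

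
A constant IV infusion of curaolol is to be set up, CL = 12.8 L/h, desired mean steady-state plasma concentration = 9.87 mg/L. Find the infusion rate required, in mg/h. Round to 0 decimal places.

At steady state, infusion rate R₀ = Css × CL = 9.87 × 12.80 = 126.3 mg/h

126 mg/h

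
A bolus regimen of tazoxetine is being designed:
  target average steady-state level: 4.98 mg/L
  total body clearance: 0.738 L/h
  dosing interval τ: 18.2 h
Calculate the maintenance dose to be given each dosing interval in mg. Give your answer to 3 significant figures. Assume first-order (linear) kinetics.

At steady state, Dose/τ = Css × CL.
Dose = Css × CL × τ = 4.98 × 0.7380 × 18.2 = 66.89 mg

66.9 mg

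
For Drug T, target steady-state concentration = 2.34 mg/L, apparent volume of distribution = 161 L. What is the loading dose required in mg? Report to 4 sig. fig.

LD = Css × Vd = 2.34 × 161 = 376.7 mg

376.7 mg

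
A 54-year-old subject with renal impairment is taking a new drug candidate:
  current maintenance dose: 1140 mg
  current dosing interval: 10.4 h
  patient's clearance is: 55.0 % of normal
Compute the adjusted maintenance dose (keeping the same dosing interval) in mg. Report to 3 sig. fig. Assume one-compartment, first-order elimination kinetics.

627 mg

To keep the same average steady-state level, dosing rate must scale with clearance.
CL ratio = 55.0 / 100 = 0.5500
New dose (same interval) = 1140 × 0.5500 = 627.0 mg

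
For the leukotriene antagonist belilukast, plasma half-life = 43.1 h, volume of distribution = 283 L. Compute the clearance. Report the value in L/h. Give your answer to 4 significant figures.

4.551 L/h

k = ln2 / t½ = 0.693147 / 43.1 = 0.01608 h⁻¹
CL = k × Vd = 0.01608 × 283 = 4.551 L/h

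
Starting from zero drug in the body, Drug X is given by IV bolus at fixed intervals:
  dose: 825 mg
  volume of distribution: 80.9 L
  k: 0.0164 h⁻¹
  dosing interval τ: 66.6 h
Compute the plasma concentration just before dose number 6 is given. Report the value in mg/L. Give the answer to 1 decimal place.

5.1 mg/L

C₀ per dose = Dose / Vd = 825 / 80.9 = 10.20 mg/L
Fraction remaining after one interval: r = e^(−kτ) = e^(−0.01640 × 66.6) = 0.3355
Before dose 6, 5 doses have been given (aged 1τ, 2τ, 3τ, 4τ, 5τ).
C_trough = C₀ × (r + r² + … + r^5) = C₀ × r(1−r^5)/(1−r)
        = 10.20 × 0.3355 × (1 − 0.004251) / (1 − 0.3355) = 5.128 mg/L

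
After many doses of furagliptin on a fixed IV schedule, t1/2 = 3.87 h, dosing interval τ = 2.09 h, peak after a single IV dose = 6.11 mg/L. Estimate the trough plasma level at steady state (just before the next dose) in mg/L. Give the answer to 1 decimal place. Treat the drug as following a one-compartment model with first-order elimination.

k = ln2 / t½ = 0.693147 / 3.87 = 0.1791 h⁻¹
e^(−kτ) = e^(−0.1791 × 2.09) = 0.6878
Accumulation ratio R = 1 / (1 − e^(−kτ)) = 1 / (1 − 0.6878) = 3.203
Steady-state trough = C₀ × R × e^(−kτ) = 6.11 × 3.203 × 0.6878 = 13.46 mg/L

13.5 mg/L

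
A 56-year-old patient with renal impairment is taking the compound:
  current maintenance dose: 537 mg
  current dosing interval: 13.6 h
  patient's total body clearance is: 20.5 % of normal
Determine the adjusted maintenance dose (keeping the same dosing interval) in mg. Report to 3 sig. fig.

To keep the same average steady-state level, dosing rate must scale with clearance.
CL ratio = 20.5 / 100 = 0.2050
New dose (same interval) = 537 × 0.2050 = 110.1 mg

110 mg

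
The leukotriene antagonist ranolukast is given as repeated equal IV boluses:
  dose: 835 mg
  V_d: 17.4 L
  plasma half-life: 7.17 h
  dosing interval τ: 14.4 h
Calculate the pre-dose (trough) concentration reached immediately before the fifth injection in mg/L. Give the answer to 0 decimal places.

C₀ per dose = Dose / Vd = 835 / 17.4 = 47.99 mg/L
k = ln2 / t½ = 0.693147 / 7.17 = 0.09667 h⁻¹
Fraction remaining after one interval: r = e^(−kτ) = e^(−0.09667 × 14.4) = 0.2486
Before dose 5, 4 doses have been given (aged 1τ, 2τ, 3τ, 4τ).
C_trough = C₀ × (r + r² + … + r^4) = C₀ × r(1−r^4)/(1−r)
        = 47.99 × 0.2486 × (1 − 0.003819) / (1 − 0.2486) = 15.82 mg/L

16 mg/L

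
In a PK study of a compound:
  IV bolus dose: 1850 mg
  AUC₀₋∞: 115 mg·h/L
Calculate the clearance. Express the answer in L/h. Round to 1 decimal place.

CL = Dose / AUC = 1850 / 115 = 16.09 L/h

16.1 L/h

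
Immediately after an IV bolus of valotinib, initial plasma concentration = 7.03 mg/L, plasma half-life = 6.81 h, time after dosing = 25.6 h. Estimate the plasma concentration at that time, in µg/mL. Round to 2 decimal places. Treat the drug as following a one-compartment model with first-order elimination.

k = ln2 / t½ = 0.693147 / 6.81 = 0.1018 h⁻¹
C = C₀ · e^(−k·t) = 7.030 × e^(−0.1018 × 25.6)
  = 7.030 × 0.07382 = 0.5190 mg/L
(0.5190 mg/L = 0.5190 µg/mL)

0.52 µg/mL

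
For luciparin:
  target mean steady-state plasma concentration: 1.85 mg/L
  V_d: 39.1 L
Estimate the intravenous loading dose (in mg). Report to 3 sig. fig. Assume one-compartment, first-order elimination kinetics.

LD = Css × Vd = 1.85 × 39.1 = 72.34 mg

72.3 mg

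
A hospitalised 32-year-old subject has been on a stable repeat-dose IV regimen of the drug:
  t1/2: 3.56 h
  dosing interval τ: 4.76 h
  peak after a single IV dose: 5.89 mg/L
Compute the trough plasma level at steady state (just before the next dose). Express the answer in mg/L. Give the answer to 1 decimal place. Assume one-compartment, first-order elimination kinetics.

k = ln2 / t½ = 0.693147 / 3.56 = 0.1947 h⁻¹
e^(−kτ) = e^(−0.1947 × 4.76) = 0.3958
Accumulation ratio R = 1 / (1 − e^(−kτ)) = 1 / (1 − 0.3958) = 1.655
Steady-state trough = C₀ × R × e^(−kτ) = 5.89 × 1.655 × 0.3958 = 3.858 mg/L

3.9 mg/L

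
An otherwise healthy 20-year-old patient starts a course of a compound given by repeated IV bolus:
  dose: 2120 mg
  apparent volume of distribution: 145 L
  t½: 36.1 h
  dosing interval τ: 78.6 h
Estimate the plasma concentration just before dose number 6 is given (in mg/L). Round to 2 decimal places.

4.15 mg/L

C₀ per dose = Dose / Vd = 2120 / 145 = 14.62 mg/L
k = ln2 / t½ = 0.693147 / 36.1 = 0.01920 h⁻¹
Fraction remaining after one interval: r = e^(−kτ) = e^(−0.01920 × 78.6) = 0.2211
Before dose 6, 5 doses have been given (aged 1τ, 2τ, 3τ, 4τ, 5τ).
C_trough = C₀ × (r + r² + … + r^5) = C₀ × r(1−r^5)/(1−r)
        = 14.62 × 0.2211 × (1 − 0.0005284) / (1 − 0.2211) = 4.148 mg/L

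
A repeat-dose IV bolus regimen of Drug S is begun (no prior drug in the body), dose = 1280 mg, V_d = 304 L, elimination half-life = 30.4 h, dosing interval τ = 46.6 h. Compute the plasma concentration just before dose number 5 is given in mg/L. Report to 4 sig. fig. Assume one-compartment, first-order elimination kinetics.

2.192 mg/L

C₀ per dose = Dose / Vd = 1280 / 304 = 4.211 mg/L
k = ln2 / t½ = 0.693147 / 30.4 = 0.02280 h⁻¹
Fraction remaining after one interval: r = e^(−kτ) = e^(−0.02280 × 46.6) = 0.3456
Before dose 5, 4 doses have been given (aged 1τ, 2τ, 3τ, 4τ).
C_trough = C₀ × (r + r² + … + r^4) = C₀ × r(1−r^4)/(1−r)
        = 4.211 × 0.3456 × (1 − 0.01427) / (1 − 0.3456) = 2.192 mg/L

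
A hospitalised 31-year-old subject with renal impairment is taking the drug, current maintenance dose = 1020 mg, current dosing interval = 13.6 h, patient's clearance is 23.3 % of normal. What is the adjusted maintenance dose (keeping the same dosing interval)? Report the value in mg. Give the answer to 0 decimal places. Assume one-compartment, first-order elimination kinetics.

238 mg

To keep the same average steady-state level, dosing rate must scale with clearance.
CL ratio = 23.3 / 100 = 0.2330
New dose (same interval) = 1020 × 0.2330 = 237.7 mg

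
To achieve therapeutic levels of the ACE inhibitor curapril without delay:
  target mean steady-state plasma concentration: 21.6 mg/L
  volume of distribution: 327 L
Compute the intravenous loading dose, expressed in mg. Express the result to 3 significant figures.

7060 mg

LD = Css × Vd = 21.6 × 327 = 7063 mg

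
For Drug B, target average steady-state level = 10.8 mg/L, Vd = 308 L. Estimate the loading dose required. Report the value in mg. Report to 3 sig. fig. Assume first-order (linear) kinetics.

LD = Css × Vd = 10.8 × 308 = 3326 mg

3330 mg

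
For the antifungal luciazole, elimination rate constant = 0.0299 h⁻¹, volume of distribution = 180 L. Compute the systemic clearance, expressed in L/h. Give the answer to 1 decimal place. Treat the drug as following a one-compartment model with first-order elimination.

CL = k × Vd = 0.0299 × 180 = 5.382 L/h

5.4 L/h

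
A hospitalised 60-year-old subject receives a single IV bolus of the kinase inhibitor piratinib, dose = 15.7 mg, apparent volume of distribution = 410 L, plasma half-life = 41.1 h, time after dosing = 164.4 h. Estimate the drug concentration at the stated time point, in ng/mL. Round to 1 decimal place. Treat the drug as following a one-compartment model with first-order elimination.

C₀ = Dose / Vd = 15.70 / 410 = 0.03829 mg/L
k = ln2 / t½ = 0.693147 / 41.1 = 0.01686 h⁻¹
t / t½ = 164.4 / 41.1 = 4 half-lives
C = C₀ × (1/2)^4 = 0.03829 × 0.06250 = 0.002393 mg/L
Convert: 0.002393 mg/L × 1000 = 2.393 ng/mL

2.4 ng/mL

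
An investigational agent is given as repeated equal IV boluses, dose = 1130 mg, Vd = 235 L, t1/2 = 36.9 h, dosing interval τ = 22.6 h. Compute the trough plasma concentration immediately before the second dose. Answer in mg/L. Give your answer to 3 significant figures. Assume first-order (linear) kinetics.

3.15 mg/L

C₀ per dose = Dose / Vd = 1130 / 235 = 4.809 mg/L
k = ln2 / t½ = 0.693147 / 36.9 = 0.01878 h⁻¹
Fraction remaining after one interval: r = e^(−kτ) = e^(−0.01878 × 22.6) = 0.6541
Before dose 2, 1 dose has been given (aged 1τ).
C_trough = C₀ × r = 4.809 × 0.6541 = 3.146 mg/L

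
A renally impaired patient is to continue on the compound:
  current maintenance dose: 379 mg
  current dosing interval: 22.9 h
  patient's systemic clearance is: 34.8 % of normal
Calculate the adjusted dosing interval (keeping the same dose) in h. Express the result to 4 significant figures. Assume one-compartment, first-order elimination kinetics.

To keep the same average steady-state level, dosing rate must scale with clearance.
CL ratio = 34.8 / 100 = 0.3480
New interval (same dose) = 22.9 / 0.3480 = 65.80 h

65.80 h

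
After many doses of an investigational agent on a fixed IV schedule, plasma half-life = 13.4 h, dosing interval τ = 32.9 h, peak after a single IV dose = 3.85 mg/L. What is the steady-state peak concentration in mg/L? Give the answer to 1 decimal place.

4.7 mg/L

k = ln2 / t½ = 0.693147 / 13.4 = 0.05173 h⁻¹
e^(−kτ) = e^(−0.05173 × 32.9) = 0.1823
Accumulation ratio R = 1 / (1 − e^(−kτ)) = 1 / (1 − 0.1823) = 1.223
Steady-state peak = C₀ × R = 3.85 × 1.223 = 4.709 mg/L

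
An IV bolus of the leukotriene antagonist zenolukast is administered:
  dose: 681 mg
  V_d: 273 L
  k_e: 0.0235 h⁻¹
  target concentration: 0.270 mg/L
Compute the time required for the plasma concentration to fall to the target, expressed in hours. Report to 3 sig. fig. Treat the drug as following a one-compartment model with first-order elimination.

94.6 h

C₀ = Dose / Vd = 681.0 / 273 = 2.495 mg/L
t = ln(C₀ / C) / k = ln(2.495 / 0.270) / 0.02350
  = ln(9.241) / 0.02350 = 2.224 / 0.02350 = 94.64 h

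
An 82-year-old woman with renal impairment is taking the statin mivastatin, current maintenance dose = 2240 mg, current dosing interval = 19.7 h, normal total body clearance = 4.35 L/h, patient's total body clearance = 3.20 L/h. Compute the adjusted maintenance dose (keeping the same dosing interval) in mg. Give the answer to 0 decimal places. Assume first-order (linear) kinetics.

To keep the same average steady-state level, dosing rate must scale with clearance.
CL ratio = 3.20 / 4.35 = 0.7356
New dose (same interval) = 2240 × 0.7356 = 1648 mg

1648 mg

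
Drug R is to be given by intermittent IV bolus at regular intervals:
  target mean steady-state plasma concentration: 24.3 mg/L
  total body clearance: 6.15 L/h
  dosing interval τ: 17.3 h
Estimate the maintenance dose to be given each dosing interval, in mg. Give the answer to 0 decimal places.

At steady state, Dose/τ = Css × CL.
Dose = Css × CL × τ = 24.3 × 6.150 × 17.3 = 2585 mg

2585 mg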